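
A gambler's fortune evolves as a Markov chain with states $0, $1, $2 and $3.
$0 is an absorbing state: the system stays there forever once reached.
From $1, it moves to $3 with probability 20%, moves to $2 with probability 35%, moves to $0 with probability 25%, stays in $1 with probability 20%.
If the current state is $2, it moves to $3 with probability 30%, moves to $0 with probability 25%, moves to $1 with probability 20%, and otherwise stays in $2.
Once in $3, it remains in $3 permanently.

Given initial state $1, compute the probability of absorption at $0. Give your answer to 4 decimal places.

Let h(s) be the probability of absorption at $0 starting from transient state s. Then h($0) = 1 and h($3) = 0. By first-step analysis:
h($1) = 0.25·1 + 0.2·h($1) + 0.35·h($2) + 0.2·0
h($2) = 0.25·1 + 0.2·h($1) + 0.25·h($2) + 0.3·0
Solving: h($1) = 0.5189, h($2) = 0.4717.
Starting from $1, the probability is 0.5189.

0.5189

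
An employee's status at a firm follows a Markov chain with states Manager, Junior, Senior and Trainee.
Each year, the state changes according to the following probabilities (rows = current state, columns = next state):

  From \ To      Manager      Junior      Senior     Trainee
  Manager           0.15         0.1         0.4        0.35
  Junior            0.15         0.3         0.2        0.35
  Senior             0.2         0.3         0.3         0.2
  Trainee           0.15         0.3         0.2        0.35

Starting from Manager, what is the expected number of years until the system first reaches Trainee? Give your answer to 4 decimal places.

Let t(s) be the expected number of years to first reach Trainee from state s, with t(Trainee) = 0. Conditioning on the first year:
t(Manager) = 1 + 0.15·t(Manager) + 0.1·t(Junior) + 0.4·t(Senior)
t(Junior) = 1 + 0.15·t(Manager) + 0.3·t(Junior) + 0.2·t(Senior)
t(Senior) = 1 + 0.2·t(Manager) + 0.3·t(Junior) + 0.3·t(Senior)
Solving: t(Manager) = 3.3213, t(Junior) = 3.2130, t(Senior) = 3.7545.
Expected years from Manager to Trainee: 3.3213.

3.3213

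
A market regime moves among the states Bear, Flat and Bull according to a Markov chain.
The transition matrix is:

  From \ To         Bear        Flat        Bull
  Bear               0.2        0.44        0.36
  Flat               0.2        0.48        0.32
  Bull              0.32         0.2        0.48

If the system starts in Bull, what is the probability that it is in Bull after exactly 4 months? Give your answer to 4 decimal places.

0.3933

Propagate the distribution vector 4 months from Bull.
After 0 months: (0.0000, 0.0000, 1.0000)
After 1 month: (0.3200, 0.2000, 0.4800)
After 2 months: (0.2576, 0.3328, 0.4096)
After 3 months: (0.2492, 0.3550, 0.3958)
After 4 months: (0.2475, 0.3592, 0.3933)
P(in Bull after 4 months) = 0.3933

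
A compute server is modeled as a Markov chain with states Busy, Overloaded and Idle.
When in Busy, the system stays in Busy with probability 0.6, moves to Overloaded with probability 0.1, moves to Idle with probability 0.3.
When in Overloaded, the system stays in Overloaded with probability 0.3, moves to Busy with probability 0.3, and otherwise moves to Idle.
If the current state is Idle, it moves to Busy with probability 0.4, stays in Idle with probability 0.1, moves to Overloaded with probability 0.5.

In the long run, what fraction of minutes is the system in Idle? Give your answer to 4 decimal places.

Let the stationary distribution be π with π = πP and π_1 + π_2 + π_3 = 1.
π_1 = 0.6·π_1 + 0.3·π_2 + 0.4·π_3
π_2 = 0.1·π_1 + 0.3·π_2 + 0.5·π_3
Solving with the normalization constraint gives π = (0.4674, 0.2609, 0.2717).
So the stationary probability of Idle is 0.2717.

0.2717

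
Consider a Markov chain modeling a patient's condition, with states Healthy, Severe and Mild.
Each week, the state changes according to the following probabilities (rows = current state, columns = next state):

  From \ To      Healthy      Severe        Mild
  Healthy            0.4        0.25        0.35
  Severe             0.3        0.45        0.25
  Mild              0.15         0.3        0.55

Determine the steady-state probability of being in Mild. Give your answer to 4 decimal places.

0.3953

Let the stationary distribution be π with π = πP and π_1 + π_2 + π_3 = 1.
π_1 = 0.4·π_1 + 0.3·π_2 + 0.15·π_3
π_2 = 0.25·π_1 + 0.45·π_2 + 0.3·π_3
Solving with the normalization constraint gives π = (0.2674, 0.3372, 0.3953).
So the stationary probability of Mild is 0.3953.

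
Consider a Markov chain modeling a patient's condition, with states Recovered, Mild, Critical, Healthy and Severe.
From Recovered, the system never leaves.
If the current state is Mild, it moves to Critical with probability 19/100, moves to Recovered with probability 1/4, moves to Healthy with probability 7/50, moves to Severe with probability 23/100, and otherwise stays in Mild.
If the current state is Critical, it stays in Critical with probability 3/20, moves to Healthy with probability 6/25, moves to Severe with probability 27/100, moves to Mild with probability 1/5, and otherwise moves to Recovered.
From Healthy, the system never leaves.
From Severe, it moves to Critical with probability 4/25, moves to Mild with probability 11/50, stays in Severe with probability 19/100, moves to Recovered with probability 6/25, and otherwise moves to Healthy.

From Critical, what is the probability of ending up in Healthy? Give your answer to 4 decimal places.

Let h(s) be the probability of absorption at Healthy starting from transient state s. Then h(Healthy) = 1 and h(Recovered) = 0. By first-step analysis:
h(Mild) = 0.25·0 + 0.19·h(Mild) + 0.19·h(Critical) + 0.14·1 + 0.23·h(Severe)
h(Critical) = 0.14·0 + 0.2·h(Mild) + 0.15·h(Critical) + 0.24·1 + 0.27·h(Severe)
h(Severe) = 0.24·0 + 0.22·h(Mild) + 0.16·h(Critical) + 0.19·1 + 0.19·h(Severe)
Solving: h(Mild) = 0.4253, h(Critical) = 0.5267, h(Severe) = 0.4541.
Starting from Critical, the probability is 0.5267.

0.5267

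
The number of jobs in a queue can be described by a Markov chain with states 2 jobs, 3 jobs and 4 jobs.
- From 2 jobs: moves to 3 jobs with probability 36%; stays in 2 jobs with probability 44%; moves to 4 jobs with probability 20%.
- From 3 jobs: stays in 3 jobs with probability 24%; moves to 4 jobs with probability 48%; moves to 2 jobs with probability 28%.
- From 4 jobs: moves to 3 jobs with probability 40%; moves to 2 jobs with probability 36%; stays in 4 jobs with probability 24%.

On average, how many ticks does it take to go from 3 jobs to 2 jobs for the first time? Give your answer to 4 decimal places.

Let t(s) be the expected number of ticks to first reach 2 jobs from state s, with t(2 jobs) = 0. Conditioning on the first tick:
t(3 jobs) = 1 + 0.24·t(3 jobs) + 0.48·t(4 jobs)
t(4 jobs) = 1 + 0.4·t(3 jobs) + 0.24·t(4 jobs)
Solving: t(3 jobs) = 3.2158, t(4 jobs) = 3.0083.
Expected ticks from 3 jobs to 2 jobs: 3.2158.

3.2158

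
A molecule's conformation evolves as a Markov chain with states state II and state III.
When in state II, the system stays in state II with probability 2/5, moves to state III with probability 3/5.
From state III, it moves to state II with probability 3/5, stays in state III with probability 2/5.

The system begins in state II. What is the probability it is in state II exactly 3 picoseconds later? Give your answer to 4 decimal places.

Propagate the distribution vector 3 picoseconds from state II.
After 0 picoseconds: (1.0000, 0.0000)
After 1 picosecond: (0.4000, 0.6000)
After 2 picoseconds: (0.5200, 0.4800)
After 3 picoseconds: (0.4960, 0.5040)
P(in state II after 3 picoseconds) = 0.4960

0.4960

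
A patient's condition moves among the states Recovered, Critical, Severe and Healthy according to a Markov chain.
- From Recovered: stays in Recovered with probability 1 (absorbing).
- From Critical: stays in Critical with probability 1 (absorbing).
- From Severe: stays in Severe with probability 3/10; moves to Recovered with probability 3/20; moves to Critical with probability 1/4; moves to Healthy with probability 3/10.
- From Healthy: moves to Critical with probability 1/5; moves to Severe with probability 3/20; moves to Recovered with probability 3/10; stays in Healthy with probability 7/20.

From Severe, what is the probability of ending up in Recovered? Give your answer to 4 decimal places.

Let h(s) be the probability of absorption at Recovered starting from transient state s. Then h(Recovered) = 1 and h(Critical) = 0. By first-step analysis:
h(Severe) = 0.15·1 + 0.25·0 + 0.3·h(Severe) + 0.3·h(Healthy)
h(Healthy) = 0.3·1 + 0.2·0 + 0.15·h(Severe) + 0.35·h(Healthy)
Solving: h(Severe) = 0.4573, h(Healthy) = 0.5671.
Starting from Severe, the probability is 0.4573.

0.4573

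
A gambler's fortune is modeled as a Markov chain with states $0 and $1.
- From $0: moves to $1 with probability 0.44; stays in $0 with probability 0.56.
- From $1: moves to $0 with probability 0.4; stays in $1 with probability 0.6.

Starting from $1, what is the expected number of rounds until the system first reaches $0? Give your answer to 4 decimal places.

2.5000

Let t(s) be the expected number of rounds to first reach $0 from state s, with t($0) = 0. Conditioning on the first round:
t($1) = 1 + 0.6·t($1)
Solving: t($1) = 2.5000.
Expected rounds from $1 to $0: 2.5000.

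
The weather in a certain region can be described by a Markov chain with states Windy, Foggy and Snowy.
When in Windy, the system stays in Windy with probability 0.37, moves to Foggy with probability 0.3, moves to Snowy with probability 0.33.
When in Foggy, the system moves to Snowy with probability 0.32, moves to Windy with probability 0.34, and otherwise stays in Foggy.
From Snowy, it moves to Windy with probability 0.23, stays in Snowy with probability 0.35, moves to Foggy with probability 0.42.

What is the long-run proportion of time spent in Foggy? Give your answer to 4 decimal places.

Let the stationary distribution be π with π = πP and π_1 + π_2 + π_3 = 1.
π_1 = 0.37·π_1 + 0.34·π_2 + 0.23·π_3
π_2 = 0.3·π_1 + 0.34·π_2 + 0.42·π_3
Solving with the normalization constraint gives π = (0.3127, 0.3541, 0.3331).
So the stationary probability of Foggy is 0.3541.

0.3541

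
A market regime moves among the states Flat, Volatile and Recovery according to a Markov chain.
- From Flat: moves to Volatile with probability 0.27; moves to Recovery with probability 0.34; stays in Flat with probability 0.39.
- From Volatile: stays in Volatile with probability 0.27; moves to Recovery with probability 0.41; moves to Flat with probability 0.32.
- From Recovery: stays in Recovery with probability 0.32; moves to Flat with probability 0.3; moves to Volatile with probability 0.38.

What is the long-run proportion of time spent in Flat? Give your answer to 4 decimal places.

0.3365

Let the stationary distribution be π with π = πP and π_1 + π_2 + π_3 = 1.
π_1 = 0.39·π_1 + 0.32·π_2 + 0.3·π_3
π_2 = 0.27·π_1 + 0.27·π_2 + 0.38·π_3
Solving with the normalization constraint gives π = (0.3365, 0.3090, 0.3545).
So the stationary probability of Flat is 0.3365.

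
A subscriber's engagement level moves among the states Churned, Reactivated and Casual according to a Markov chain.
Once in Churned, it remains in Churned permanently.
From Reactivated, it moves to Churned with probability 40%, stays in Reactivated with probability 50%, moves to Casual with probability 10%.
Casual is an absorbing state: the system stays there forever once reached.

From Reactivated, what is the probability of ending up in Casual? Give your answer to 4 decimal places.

0.2000

Let h(s) be the probability of absorption at Casual starting from transient state s. Then h(Casual) = 1 and h(Churned) = 0. By first-step analysis:
h(Reactivated) = 0.4·0 + 0.5·h(Reactivated) + 0.1·1
Solving: h(Reactivated) = 0.2000.
Starting from Reactivated, the probability is 0.2000.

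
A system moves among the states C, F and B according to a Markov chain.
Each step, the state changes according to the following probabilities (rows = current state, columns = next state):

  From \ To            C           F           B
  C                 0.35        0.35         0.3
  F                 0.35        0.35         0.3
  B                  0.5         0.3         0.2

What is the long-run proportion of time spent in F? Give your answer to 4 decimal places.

0.3364

Let the stationary distribution be π with π = πP and π_1 + π_2 + π_3 = 1.
π_1 = 0.35·π_1 + 0.35·π_2 + 0.5·π_3
π_2 = 0.35·π_1 + 0.35·π_2 + 0.3·π_3
Solving with the normalization constraint gives π = (0.3909, 0.3364, 0.2727).
So the stationary probability of F is 0.3364.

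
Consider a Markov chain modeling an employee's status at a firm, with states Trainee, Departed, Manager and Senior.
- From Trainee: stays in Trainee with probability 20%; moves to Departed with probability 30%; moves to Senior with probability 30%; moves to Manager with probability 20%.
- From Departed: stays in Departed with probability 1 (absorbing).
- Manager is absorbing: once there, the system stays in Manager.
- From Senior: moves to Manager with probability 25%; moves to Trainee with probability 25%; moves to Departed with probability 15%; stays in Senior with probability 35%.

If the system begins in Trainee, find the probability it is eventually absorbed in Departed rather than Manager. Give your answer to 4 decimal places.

Let h(s) be the probability of absorption at Departed starting from transient state s. Then h(Departed) = 1 and h(Manager) = 0. By first-step analysis:
h(Trainee) = 0.2·h(Trainee) + 0.3·1 + 0.2·0 + 0.3·h(Senior)
h(Senior) = 0.25·h(Trainee) + 0.15·1 + 0.25·0 + 0.35·h(Senior)
Solving: h(Trainee) = 0.5393, h(Senior) = 0.4382.
Starting from Trainee, the probability is 0.5393.

0.5393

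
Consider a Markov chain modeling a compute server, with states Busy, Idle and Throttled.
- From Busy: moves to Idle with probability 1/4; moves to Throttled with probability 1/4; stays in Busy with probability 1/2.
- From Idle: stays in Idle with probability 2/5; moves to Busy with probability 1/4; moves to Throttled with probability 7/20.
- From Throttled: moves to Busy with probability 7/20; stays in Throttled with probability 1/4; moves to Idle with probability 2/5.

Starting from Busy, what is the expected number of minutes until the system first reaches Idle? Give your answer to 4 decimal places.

3.4783

Let t(s) be the expected number of minutes to first reach Idle from state s, with t(Idle) = 0. Conditioning on the first minute:
t(Busy) = 1 + 0.5·t(Busy) + 0.25·t(Throttled)
t(Throttled) = 1 + 0.35·t(Busy) + 0.25·t(Throttled)
Solving: t(Busy) = 3.4783, t(Throttled) = 2.9565.
Expected minutes from Busy to Idle: 3.4783.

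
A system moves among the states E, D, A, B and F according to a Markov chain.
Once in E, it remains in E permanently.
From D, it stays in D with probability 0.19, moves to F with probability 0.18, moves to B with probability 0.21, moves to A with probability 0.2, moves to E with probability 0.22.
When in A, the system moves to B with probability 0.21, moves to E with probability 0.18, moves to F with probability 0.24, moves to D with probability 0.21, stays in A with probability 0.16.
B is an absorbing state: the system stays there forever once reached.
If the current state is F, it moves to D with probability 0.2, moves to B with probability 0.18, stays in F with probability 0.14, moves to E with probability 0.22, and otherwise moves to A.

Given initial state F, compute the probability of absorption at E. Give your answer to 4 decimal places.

Let h(s) be the probability of absorption at E starting from transient state s. Then h(E) = 1 and h(B) = 0. By first-step analysis:
h(D) = 0.22·1 + 0.19·h(D) + 0.2·h(A) + 0.21·0 + 0.18·h(F)
h(A) = 0.18·1 + 0.21·h(D) + 0.16·h(A) + 0.21·0 + 0.24·h(F)
h(F) = 0.22·1 + 0.2·h(D) + 0.26·h(A) + 0.18·0 + 0.14·h(F)
Solving: h(D) = 0.5089, h(A) = 0.4908, h(F) = 0.5226.
Starting from F, the probability is 0.5226.

0.5226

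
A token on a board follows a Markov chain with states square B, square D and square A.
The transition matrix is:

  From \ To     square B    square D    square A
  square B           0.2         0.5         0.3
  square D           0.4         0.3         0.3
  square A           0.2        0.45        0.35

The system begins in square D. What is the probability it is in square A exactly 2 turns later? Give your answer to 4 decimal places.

0.3150

Sum over the intermediate state after 1 turn:
P = P(square D→square B)·P(square B→square A) + P(square D→square D)·P(square D→square A) + P(square D→square A)·P(square A→square A)
  = 0.4×0.3 + 0.3×0.3 + 0.3×0.35
  = 0.1200 + 0.0900 + 0.1050 = 0.3150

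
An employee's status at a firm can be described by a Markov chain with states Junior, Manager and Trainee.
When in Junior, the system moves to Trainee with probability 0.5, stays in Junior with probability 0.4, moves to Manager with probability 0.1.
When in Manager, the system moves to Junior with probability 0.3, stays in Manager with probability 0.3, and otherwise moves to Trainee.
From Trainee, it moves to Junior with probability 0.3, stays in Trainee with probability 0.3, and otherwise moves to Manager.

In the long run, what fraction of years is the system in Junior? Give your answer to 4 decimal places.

0.3333

Let the stationary distribution be π with π = πP and π_1 + π_2 + π_3 = 1.
π_1 = 0.4·π_1 + 0.3·π_2 + 0.3·π_3
π_2 = 0.1·π_1 + 0.3·π_2 + 0.4·π_3
Solving with the normalization constraint gives π = (0.3333, 0.2727, 0.3939).
So the stationary probability of Junior is 0.3333.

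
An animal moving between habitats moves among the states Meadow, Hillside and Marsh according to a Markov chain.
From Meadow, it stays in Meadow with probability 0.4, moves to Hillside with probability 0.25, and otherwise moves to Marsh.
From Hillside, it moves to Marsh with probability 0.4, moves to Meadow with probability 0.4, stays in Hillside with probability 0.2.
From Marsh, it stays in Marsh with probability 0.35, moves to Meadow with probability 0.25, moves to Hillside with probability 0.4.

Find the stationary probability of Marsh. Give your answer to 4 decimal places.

Let the stationary distribution be π with π = πP and π_1 + π_2 + π_3 = 1.
π_1 = 0.4·π_1 + 0.4·π_2 + 0.25·π_3
π_2 = 0.25·π_1 + 0.2·π_2 + 0.4·π_3
Solving with the normalization constraint gives π = (0.3453, 0.2902, 0.3645).
So the stationary probability of Marsh is 0.3645.

0.3645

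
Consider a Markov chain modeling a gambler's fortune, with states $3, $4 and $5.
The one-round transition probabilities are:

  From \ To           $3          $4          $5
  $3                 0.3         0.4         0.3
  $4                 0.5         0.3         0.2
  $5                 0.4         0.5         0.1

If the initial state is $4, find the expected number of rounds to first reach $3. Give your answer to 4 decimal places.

Let t(s) be the expected number of rounds to first reach $3 from state s, with t($3) = 0. Conditioning on the first round:
t($4) = 1 + 0.3·t($4) + 0.2·t($5)
t($5) = 1 + 0.5·t($4) + 0.1·t($5)
Solving: t($4) = 2.0755, t($5) = 2.2642.
Expected rounds from $4 to $3: 2.0755.

2.0755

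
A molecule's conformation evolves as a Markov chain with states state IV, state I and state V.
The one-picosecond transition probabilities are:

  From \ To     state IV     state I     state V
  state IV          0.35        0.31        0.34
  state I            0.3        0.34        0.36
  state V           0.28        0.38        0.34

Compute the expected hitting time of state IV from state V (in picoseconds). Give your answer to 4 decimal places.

Let t(s) be the expected number of picoseconds to first reach state IV from state s, with t(state IV) = 0. Conditioning on the first picosecond:
t(state I) = 1 + 0.34·t(state I) + 0.36·t(state V)
t(state V) = 1 + 0.38·t(state I) + 0.34·t(state V)
Solving: t(state I) = 3.4137, t(state V) = 3.4806.
Expected picoseconds from state V to state IV: 3.4806.

3.4806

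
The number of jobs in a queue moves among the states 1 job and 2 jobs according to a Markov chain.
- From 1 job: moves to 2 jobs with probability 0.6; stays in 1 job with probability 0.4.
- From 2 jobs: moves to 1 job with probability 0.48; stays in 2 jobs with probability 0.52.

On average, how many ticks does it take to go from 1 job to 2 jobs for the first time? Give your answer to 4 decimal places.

Let t(s) be the expected number of ticks to first reach 2 jobs from state s, with t(2 jobs) = 0. Conditioning on the first tick:
t(1 job) = 1 + 0.4·t(1 job)
Solving: t(1 job) = 1.6667.
Expected ticks from 1 job to 2 jobs: 1.6667.

1.6667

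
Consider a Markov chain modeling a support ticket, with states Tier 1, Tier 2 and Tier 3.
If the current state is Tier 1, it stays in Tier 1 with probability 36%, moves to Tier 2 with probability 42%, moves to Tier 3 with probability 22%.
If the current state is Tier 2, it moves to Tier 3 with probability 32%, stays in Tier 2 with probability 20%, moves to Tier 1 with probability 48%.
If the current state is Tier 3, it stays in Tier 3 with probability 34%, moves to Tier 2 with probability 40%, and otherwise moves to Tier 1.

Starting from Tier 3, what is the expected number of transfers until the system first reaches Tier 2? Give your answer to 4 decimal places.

2.4644

Let t(s) be the expected number of transfers to first reach Tier 2 from state s, with t(Tier 2) = 0. Conditioning on the first transfer:
t(Tier 1) = 1 + 0.36·t(Tier 1) + 0.22·t(Tier 3)
t(Tier 3) = 1 + 0.26·t(Tier 1) + 0.34·t(Tier 3)
Solving: t(Tier 1) = 2.4096, t(Tier 3) = 2.4644.
Expected transfers from Tier 3 to Tier 2: 2.4644.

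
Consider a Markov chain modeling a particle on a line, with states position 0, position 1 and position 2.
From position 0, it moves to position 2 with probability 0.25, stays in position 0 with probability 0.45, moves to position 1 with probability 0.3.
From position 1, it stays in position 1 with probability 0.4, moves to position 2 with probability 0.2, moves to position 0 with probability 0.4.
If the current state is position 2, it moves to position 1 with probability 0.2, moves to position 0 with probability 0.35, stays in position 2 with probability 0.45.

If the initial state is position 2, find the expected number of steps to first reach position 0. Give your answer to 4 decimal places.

Let t(s) be the expected number of steps to first reach position 0 from state s, with t(position 0) = 0. Conditioning on the first step:
t(position 1) = 1 + 0.4·t(position 1) + 0.2·t(position 2)
t(position 2) = 1 + 0.2·t(position 1) + 0.45·t(position 2)
Solving: t(position 1) = 2.5862, t(position 2) = 2.7586.
Expected steps from position 2 to position 0: 2.7586.

2.7586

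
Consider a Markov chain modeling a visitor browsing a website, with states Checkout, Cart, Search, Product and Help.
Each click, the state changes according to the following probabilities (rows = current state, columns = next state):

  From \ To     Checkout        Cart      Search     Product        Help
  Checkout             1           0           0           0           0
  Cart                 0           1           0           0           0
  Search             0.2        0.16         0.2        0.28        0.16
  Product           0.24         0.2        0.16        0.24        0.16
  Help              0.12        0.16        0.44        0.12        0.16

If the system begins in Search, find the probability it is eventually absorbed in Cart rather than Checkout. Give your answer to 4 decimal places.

0.4629

Let h(s) be the probability of absorption at Cart starting from transient state s. Then h(Cart) = 1 and h(Checkout) = 0. By first-step analysis:
h(Search) = 0.2·0 + 0.16·1 + 0.2·h(Search) + 0.28·h(Product) + 0.16·h(Help)
h(Product) = 0.24·0 + 0.2·1 + 0.16·h(Search) + 0.24·h(Product) + 0.16·h(Help)
h(Help) = 0.12·0 + 0.16·1 + 0.44·h(Search) + 0.12·h(Product) + 0.16·h(Help)
Solving: h(Search) = 0.4629, h(Product) = 0.4658, h(Help) = 0.4995.
Starting from Search, the probability is 0.4629.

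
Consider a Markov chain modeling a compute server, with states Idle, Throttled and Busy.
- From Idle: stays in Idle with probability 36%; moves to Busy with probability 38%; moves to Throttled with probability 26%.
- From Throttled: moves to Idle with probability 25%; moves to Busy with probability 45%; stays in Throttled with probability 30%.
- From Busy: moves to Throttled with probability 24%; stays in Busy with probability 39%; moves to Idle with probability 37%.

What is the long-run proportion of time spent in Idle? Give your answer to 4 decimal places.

Let the stationary distribution be π with π = πP and π_1 + π_2 + π_3 = 1.
π_1 = 0.36·π_1 + 0.25·π_2 + 0.37·π_3
π_2 = 0.26·π_1 + 0.3·π_2 + 0.24·π_3
Solving with the normalization constraint gives π = (0.3352, 0.2625, 0.4024).
So the stationary probability of Idle is 0.3352.

0.3352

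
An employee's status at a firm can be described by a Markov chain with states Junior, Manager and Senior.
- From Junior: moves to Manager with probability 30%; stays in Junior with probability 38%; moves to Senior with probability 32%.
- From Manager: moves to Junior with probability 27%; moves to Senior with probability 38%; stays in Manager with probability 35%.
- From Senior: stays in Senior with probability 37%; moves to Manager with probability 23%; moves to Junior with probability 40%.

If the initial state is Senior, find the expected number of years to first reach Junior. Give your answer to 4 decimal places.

2.7321

Let t(s) be the expected number of years to first reach Junior from state s, with t(Junior) = 0. Conditioning on the first year:
t(Manager) = 1 + 0.35·t(Manager) + 0.38·t(Senior)
t(Senior) = 1 + 0.23·t(Manager) + 0.37·t(Senior)
Solving: t(Manager) = 3.1357, t(Senior) = 2.7321.
Expected years from Senior to Junior: 2.7321.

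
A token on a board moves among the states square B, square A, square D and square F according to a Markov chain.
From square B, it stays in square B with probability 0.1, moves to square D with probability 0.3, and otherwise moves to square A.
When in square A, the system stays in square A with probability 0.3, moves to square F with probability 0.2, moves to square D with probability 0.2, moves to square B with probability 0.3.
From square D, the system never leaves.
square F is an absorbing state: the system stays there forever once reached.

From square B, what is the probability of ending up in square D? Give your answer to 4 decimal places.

0.7333

Let h(s) be the probability of absorption at square D starting from transient state s. Then h(square D) = 1 and h(square F) = 0. By first-step analysis:
h(square B) = 0.1·h(square B) + 0.6·h(square A) + 0.3·1
h(square A) = 0.3·h(square B) + 0.3·h(square A) + 0.2·1 + 0.2·0
Solving: h(square B) = 0.7333, h(square A) = 0.6000.
Starting from square B, the probability is 0.7333.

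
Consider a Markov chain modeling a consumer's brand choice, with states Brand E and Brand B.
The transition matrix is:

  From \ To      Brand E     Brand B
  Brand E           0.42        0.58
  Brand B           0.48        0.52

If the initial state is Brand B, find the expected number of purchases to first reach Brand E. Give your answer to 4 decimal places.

2.0833

Let t(s) be the expected number of purchases to first reach Brand E from state s, with t(Brand E) = 0. Conditioning on the first purchase:
t(Brand B) = 1 + 0.52·t(Brand B)
Solving: t(Brand B) = 2.0833.
Expected purchases from Brand B to Brand E: 2.0833.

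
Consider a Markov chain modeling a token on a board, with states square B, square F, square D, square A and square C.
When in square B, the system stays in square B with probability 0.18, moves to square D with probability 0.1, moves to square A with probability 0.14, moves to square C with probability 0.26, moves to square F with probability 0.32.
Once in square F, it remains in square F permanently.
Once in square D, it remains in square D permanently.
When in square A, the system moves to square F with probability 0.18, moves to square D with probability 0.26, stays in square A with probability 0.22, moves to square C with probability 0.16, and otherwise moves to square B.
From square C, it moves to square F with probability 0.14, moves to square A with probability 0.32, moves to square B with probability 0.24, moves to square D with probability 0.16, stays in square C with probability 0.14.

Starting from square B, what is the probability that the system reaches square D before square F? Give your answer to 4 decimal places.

Let h(s) be the probability of absorption at square D starting from transient state s. Then h(square D) = 1 and h(square F) = 0. By first-step analysis:
h(square B) = 0.18·h(square B) + 0.32·0 + 0.1·1 + 0.14·h(square A) + 0.26·h(square C)
h(square A) = 0.18·h(square B) + 0.18·0 + 0.26·1 + 0.22·h(square A) + 0.16·h(square C)
h(square C) = 0.24·h(square B) + 0.14·0 + 0.16·1 + 0.32·h(square A) + 0.14·h(square C)
Solving: h(square B) = 0.3616, h(square A) = 0.5150, h(square C) = 0.4786.
Starting from square B, the probability is 0.3616.

0.3616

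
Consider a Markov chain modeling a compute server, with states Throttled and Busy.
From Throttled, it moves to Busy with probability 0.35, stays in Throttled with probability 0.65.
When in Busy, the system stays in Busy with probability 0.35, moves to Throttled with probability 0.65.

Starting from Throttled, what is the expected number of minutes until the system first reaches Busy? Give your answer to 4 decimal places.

2.8571

Let t(s) be the expected number of minutes to first reach Busy from state s, with t(Busy) = 0. Conditioning on the first minute:
t(Throttled) = 1 + 0.65·t(Throttled)
Solving: t(Throttled) = 2.8571.
Expected minutes from Throttled to Busy: 2.8571.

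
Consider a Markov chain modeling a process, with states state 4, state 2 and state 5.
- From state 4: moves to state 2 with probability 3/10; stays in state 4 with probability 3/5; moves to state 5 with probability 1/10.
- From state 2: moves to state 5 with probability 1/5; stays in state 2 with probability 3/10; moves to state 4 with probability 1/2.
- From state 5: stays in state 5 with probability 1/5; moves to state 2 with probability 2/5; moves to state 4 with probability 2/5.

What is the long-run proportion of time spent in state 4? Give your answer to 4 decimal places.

0.5393

Let the stationary distribution be π with π = πP and π_1 + π_2 + π_3 = 1.
π_1 = 0.6·π_1 + 0.5·π_2 + 0.4·π_3
π_2 = 0.3·π_1 + 0.3·π_2 + 0.4·π_3
Solving with the normalization constraint gives π = (0.5393, 0.3146, 0.1461).
So the stationary probability of state 4 is 0.5393.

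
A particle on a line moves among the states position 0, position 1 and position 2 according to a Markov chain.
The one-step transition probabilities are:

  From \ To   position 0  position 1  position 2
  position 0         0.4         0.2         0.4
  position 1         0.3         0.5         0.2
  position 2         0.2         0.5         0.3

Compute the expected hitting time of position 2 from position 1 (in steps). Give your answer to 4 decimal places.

Let t(s) be the expected number of steps to first reach position 2 from state s, with t(position 2) = 0. Conditioning on the first step:
t(position 0) = 1 + 0.4·t(position 0) + 0.2·t(position 1)
t(position 1) = 1 + 0.3·t(position 0) + 0.5·t(position 1)
Solving: t(position 0) = 2.9167, t(position 1) = 3.7500.
Expected steps from position 1 to position 2: 3.7500.

3.7500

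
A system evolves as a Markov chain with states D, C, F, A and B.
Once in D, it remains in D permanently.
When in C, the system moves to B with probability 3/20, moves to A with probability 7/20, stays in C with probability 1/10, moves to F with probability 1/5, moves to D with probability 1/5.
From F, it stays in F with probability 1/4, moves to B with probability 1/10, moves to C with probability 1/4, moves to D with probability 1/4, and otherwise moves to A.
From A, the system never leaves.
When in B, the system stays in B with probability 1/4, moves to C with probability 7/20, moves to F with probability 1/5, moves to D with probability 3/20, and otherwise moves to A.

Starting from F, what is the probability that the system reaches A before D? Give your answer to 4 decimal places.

Let h(s) be the probability of absorption at A starting from transient state s. Then h(A) = 1 and h(D) = 0. By first-step analysis:
h(C) = 0.2·0 + 0.1·h(C) + 0.2·h(F) + 0.35·1 + 0.15·h(B)
h(F) = 0.25·0 + 0.25·h(C) + 0.25·h(F) + 0.15·1 + 0.1·h(B)
h(B) = 0.15·0 + 0.35·h(C) + 0.2·h(F) + 0.05·1 + 0.25·h(B)
Solving: h(C) = 0.5631, h(F) = 0.4476, h(B) = 0.4488.
Starting from F, the probability is 0.4476.

0.4476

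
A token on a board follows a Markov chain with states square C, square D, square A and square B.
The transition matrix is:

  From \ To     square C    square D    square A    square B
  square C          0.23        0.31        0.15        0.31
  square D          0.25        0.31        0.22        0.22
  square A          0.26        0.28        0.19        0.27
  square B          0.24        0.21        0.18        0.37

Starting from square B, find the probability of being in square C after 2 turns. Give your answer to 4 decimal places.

0.2433

Propagate the distribution vector 2 turns from square B.
After 0 turns: (0.0000, 0.0000, 0.0000, 1.0000)
After 1 turn: (0.2400, 0.2100, 0.1800, 0.3700)
After 2 turns: (0.2433, 0.2676, 0.1830, 0.3061)
P(in square C after 2 turns) = 0.2433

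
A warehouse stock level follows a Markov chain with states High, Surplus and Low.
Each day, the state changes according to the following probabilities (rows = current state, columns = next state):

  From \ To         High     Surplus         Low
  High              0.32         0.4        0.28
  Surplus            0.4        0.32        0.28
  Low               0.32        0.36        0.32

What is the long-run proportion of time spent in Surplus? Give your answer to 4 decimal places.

Let the stationary distribution be π with π = πP and π_1 + π_2 + π_3 = 1.
π_1 = 0.32·π_1 + 0.4·π_2 + 0.32·π_3
π_2 = 0.4·π_1 + 0.32·π_2 + 0.36·π_3
Solving with the normalization constraint gives π = (0.3488, 0.3596, 0.2917).
So the stationary probability of Surplus is 0.3596.

0.3596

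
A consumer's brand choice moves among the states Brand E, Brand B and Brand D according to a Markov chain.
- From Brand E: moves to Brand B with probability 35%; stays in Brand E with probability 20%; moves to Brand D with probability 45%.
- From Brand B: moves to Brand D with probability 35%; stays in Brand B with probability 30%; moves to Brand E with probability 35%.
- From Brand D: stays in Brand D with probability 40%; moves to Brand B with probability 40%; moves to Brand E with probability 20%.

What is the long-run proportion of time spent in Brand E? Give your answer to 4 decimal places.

0.2528

Let the stationary distribution be π with π = πP and π_1 + π_2 + π_3 = 1.
π_1 = 0.2·π_1 + 0.35·π_2 + 0.2·π_3
π_2 = 0.35·π_1 + 0.3·π_2 + 0.4·π_3
Solving with the normalization constraint gives π = (0.2528, 0.3521, 0.3950).
So the stationary probability of Brand E is 0.2528.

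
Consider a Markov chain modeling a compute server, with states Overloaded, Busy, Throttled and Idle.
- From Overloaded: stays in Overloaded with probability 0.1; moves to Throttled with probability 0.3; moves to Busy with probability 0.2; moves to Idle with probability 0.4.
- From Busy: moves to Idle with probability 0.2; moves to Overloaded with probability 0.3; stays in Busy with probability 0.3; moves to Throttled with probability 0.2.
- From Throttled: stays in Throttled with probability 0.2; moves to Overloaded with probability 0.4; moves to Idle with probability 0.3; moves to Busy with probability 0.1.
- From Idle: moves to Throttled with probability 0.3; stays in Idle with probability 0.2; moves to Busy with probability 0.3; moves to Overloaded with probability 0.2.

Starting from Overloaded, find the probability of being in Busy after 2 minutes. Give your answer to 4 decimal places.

Propagate the distribution vector 2 minutes from Overloaded.
After 0 minutes: (1.0000, 0.0000, 0.0000, 0.0000)
After 1 minute: (0.1000, 0.2000, 0.3000, 0.4000)
After 2 minutes: (0.2700, 0.2300, 0.2500, 0.2500)
P(in Busy after 2 minutes) = 0.2300

0.2300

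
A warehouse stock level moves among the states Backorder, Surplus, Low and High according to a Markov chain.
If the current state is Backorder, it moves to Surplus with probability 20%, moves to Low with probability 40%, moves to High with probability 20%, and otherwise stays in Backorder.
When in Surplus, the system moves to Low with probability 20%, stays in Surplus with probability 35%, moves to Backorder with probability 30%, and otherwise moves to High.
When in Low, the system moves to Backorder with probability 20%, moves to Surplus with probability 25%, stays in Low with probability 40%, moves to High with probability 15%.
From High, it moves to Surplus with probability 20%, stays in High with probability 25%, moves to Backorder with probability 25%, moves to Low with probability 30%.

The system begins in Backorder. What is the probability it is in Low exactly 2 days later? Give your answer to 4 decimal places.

Propagate the distribution vector 2 days from Backorder.
After 0 days: (1.0000, 0.0000, 0.0000, 0.0000)
After 1 day: (0.2000, 0.2000, 0.4000, 0.2000)
After 2 days: (0.2300, 0.2500, 0.3400, 0.1800)
P(in Low after 2 days) = 0.3400

0.3400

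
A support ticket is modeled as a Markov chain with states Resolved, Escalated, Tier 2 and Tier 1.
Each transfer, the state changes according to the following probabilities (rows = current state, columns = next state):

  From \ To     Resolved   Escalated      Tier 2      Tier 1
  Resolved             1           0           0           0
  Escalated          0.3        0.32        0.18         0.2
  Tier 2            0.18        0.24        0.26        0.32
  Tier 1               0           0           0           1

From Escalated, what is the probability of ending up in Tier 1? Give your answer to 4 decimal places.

0.4470

Let h(s) be the probability of absorption at Tier 1 starting from transient state s. Then h(Tier 1) = 1 and h(Resolved) = 0. By first-step analysis:
h(Escalated) = 0.3·0 + 0.32·h(Escalated) + 0.18·h(Tier 2) + 0.2·1
h(Tier 2) = 0.18·0 + 0.24·h(Escalated) + 0.26·h(Tier 2) + 0.32·1
Solving: h(Escalated) = 0.4470, h(Tier 2) = 0.5774.
Starting from Escalated, the probability is 0.4470.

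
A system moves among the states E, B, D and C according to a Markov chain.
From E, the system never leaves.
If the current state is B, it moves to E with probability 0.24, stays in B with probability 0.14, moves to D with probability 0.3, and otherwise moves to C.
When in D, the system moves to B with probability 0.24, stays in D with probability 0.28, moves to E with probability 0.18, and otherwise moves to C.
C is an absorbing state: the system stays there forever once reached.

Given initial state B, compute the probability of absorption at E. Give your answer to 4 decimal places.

0.4145

Let h(s) be the probability of absorption at E starting from transient state s. Then h(E) = 1 and h(C) = 0. By first-step analysis:
h(B) = 0.24·1 + 0.14·h(B) + 0.3·h(D) + 0.32·0
h(D) = 0.18·1 + 0.24·h(B) + 0.28·h(D) + 0.3·0
Solving: h(B) = 0.4145, h(D) = 0.3882.
Starting from B, the probability is 0.4145.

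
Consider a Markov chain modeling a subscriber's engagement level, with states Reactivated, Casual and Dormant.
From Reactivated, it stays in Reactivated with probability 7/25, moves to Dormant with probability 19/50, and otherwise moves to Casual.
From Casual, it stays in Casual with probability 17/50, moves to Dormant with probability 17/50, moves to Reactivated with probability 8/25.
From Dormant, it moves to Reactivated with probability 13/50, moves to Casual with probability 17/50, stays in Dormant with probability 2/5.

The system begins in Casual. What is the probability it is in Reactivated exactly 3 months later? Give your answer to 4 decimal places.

0.2861

Propagate the distribution vector 3 months from Casual.
After 0 months: (0.0000, 1.0000, 0.0000)
After 1 month: (0.3200, 0.3400, 0.3400)
After 2 months: (0.2868, 0.3400, 0.3732)
After 3 months: (0.2861, 0.3400, 0.3739)
P(in Reactivated after 3 months) = 0.2861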